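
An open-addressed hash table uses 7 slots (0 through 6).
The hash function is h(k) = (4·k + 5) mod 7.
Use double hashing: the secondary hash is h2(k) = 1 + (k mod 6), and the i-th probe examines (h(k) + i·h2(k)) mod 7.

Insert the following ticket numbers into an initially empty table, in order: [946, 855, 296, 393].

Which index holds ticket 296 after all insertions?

5

946 hashes to 2; slot 2 is free → place at 2.
855 hashes to 2, h2=4; 2 taken → place at 6.
296 hashes to 6, h2=3; 6,2 taken → place at 5.
393 hashes to 2, h2=4; 2,6 taken → place at 3.
Table: [_, _, 946, 393, _, 296, 855]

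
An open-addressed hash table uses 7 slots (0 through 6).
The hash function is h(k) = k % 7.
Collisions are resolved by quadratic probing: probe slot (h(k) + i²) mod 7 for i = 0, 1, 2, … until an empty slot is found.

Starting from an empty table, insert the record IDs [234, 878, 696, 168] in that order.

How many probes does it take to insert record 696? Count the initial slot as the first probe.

3

234: h=3 → slot 3
878: h=3, probe 3,4 → slot 4
696: h=3, probe 3,4,0 → slot 0
168: h=0, probe 0,1 → slot 1
Table: [696, 168, ., 234, 878, ., .]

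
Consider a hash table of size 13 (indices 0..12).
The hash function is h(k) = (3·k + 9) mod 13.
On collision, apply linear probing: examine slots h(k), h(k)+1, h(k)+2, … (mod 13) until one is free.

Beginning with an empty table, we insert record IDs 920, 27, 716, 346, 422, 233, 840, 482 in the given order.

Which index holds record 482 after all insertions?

920: h=0 => slot 0
27: h=12 => slot 12
716: h=12, probe 12,0,1 => slot 1
346: h=7 => slot 7
422: h=1, probe 1,2 => slot 2
233: h=6 => slot 6
840: h=7, probe 7,8 => slot 8
482: h=12, probe 12,0,1,2,3 => slot 3
Table: [920, 716, 422, 482, -, -, 233, 346, 840, -, -, -, 27]

3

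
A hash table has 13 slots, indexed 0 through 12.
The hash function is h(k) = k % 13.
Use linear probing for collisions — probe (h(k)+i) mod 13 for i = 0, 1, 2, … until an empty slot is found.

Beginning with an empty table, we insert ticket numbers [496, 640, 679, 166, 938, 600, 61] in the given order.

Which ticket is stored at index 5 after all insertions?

496: h=2 → slot 2
640: h=3 → slot 3
679: h=3, probe 3,4 → slot 4
166: h=10 → slot 10
938: h=2, probe 2,3,4,5 → slot 5
600: h=2, probe 2,3,4,5,6 → slot 6
61: h=9 → slot 9
Table: [., ., 496, 640, 679, 938, 600, ., ., 61, 166, ., .]

938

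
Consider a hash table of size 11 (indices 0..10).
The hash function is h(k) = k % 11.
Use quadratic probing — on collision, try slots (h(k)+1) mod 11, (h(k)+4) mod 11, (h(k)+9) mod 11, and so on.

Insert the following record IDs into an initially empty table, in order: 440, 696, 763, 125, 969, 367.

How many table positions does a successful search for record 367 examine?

Insert 440: h=0, slot 0 empty => index 0.
Insert 696: h=3, slot 3 empty => index 3.
Insert 763: h=4, slot 4 empty => index 4.
Insert 125: h=4, slot 4 occupied => index 5.
Insert 969: h=1, slot 1 empty => index 1.
Insert 367: h=4, slots 4,5 occupied => index 8.
Table: [440, 969, _, 696, 763, 125, _, _, 367, _, _]
Lookup 367: h=4, probe 4,5,8 → found at 8.

3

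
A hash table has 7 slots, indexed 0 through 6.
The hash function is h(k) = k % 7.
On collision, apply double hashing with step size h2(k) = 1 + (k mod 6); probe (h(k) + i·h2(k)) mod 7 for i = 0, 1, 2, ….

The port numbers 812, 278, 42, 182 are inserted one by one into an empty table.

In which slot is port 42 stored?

1

Insert 812: h=0, slot 0 empty → index 0.
Insert 278: h=5, slot 5 empty → index 5.
Insert 42: h=0, h2=1, slot 0 occupied → index 1.
Insert 182: h=0, h2=3, slot 0 occupied → index 3.
Table: [812, 42, —, 182, —, 278, —]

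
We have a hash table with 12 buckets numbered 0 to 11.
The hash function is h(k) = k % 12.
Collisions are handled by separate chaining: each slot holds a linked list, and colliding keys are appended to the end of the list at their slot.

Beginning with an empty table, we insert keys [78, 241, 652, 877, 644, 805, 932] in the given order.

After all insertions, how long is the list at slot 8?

2

78 -> bucket 6
241 -> bucket 1
652 -> bucket 4
877 -> bucket 1 (collision)
644 -> bucket 8
805 -> bucket 1 (collision)
932 -> bucket 8 (collision)
Final buckets:
0: —
1: 241 -> 877 -> 805
2: —
3: —
4: 652
5: —
6: 78
7: —
8: 644 -> 932
9: —
10: —
11: —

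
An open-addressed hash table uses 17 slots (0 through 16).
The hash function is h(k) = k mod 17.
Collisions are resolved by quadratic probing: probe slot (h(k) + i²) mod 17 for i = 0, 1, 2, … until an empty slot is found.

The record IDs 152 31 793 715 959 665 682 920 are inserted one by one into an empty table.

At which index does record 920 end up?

6

Insert 152: h=16, slot 16 empty => index 16.
Insert 31: h=14, slot 14 empty => index 14.
Insert 793: h=11, slot 11 empty => index 11.
Insert 715: h=1, slot 1 empty => index 1.
Insert 959: h=7, slot 7 empty => index 7.
Insert 665: h=2, slot 2 empty => index 2.
Insert 682: h=2, slot 2 occupied => index 3.
Insert 920: h=2, slots 2,3 occupied => index 6.
Table: [—, 715, 665, 682, —, —, 920, 959, —, —, —, 793, —, —, 31, —, 152]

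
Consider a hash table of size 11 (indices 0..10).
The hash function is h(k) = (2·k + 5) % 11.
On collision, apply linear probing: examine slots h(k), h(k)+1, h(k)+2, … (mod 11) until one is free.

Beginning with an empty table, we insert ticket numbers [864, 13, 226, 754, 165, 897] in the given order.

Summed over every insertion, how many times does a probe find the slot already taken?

7

864 hashes to 6; slot 6 is free → place at 6.
13 hashes to 9; slot 9 is free → place at 9.
226 hashes to 6; 6 taken → place at 7.
754 hashes to 6; 6,7 taken → place at 8.
165 hashes to 5; slot 5 is free → place at 5.
897 hashes to 6; 6,7,8,9 taken → place at 10.
Table: [—, —, —, —, —, 165, 864, 226, 754, 13, 897]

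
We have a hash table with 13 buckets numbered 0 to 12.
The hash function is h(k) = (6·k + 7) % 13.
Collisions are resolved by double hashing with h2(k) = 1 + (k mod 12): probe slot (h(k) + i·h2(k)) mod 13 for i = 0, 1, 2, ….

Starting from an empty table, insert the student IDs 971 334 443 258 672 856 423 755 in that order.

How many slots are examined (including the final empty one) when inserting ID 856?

Insert 971: h=9, slot 9 empty -> index 9.
Insert 334: h=9, h2=11, slot 9 occupied -> index 7.
Insert 443: h=0, slot 0 empty -> index 0.
Insert 258: h=8, slot 8 empty -> index 8.
Insert 672: h=9, h2=1, slot 9 occupied -> index 10.
Insert 856: h=8, h2=5, slots 8,0 occupied -> index 5.
Insert 423: h=10, h2=4, slot 10 occupied -> index 1.
Insert 755: h=0, h2=12, slot 0 occupied -> index 12.
Table: [443, 423, ∅, ∅, ∅, 856, ∅, 334, 258, 971, 672, ∅, 755]

3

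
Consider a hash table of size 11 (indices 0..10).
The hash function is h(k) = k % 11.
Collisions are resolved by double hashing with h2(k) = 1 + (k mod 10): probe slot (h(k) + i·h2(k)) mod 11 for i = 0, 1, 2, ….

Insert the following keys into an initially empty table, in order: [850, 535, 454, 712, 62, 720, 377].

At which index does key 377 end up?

2

850: h=3 → slot 3
535: h=7 → slot 7
454: h=3, h2=5, probe 3,8 → slot 8
712: h=8, h2=3, probe 8,0 → slot 0
62: h=7, h2=3, probe 7,10 → slot 10
720: h=5 → slot 5
377: h=3, h2=8, probe 3,0,8,5,2 → slot 2
Table: [712, ∅, 377, 850, ∅, 720, ∅, 535, 454, ∅, 62]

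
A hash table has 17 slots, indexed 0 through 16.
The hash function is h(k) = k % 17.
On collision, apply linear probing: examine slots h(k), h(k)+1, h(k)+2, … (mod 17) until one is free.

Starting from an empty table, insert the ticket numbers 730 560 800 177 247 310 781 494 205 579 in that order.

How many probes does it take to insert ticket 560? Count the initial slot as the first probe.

730 hashes to 16; slot 16 is free → place at 16.
560 hashes to 16; 16 taken → place at 0.
800 hashes to 1; slot 1 is free → place at 1.
177 hashes to 7; slot 7 is free → place at 7.
247 hashes to 9; slot 9 is free → place at 9.
310 hashes to 4; slot 4 is free → place at 4.
781 hashes to 16; 16,0,1 taken → place at 2.
494 hashes to 1; 1,2 taken → place at 3.
205 hashes to 1; 1,2,3,4 taken → place at 5.
579 hashes to 1; 1,2,3,4,5 taken → place at 6.
Table: [560, 800, 781, 494, 310, 205, 579, 177, —, 247, —, —, —, —, —, —, 730]

2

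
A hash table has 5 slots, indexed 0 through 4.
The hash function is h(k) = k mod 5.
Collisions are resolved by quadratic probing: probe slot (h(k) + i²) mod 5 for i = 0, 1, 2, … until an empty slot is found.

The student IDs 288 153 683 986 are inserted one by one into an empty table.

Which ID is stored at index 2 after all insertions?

683

Insert 288: h=3, slot 3 empty → index 3.
Insert 153: h=3, slot 3 occupied → index 4.
Insert 683: h=3, slots 3,4 occupied → index 2.
Insert 986: h=1, slot 1 empty → index 1.
Table: [-, 986, 683, 288, 153]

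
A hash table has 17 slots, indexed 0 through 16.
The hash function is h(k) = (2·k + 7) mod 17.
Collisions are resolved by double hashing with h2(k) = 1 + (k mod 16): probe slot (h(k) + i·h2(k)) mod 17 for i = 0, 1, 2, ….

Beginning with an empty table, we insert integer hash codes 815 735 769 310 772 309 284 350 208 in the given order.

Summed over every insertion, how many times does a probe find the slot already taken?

4

Insert 815: h=5, slot 5 empty -> index 5.
Insert 735: h=15, slot 15 empty -> index 15.
Insert 769: h=15, h2=2, slot 15 occupied -> index 0.
Insert 310: h=15, h2=7, slots 15,5 occupied -> index 12.
Insert 772: h=4, slot 4 empty -> index 4.
Insert 309: h=13, slot 13 empty -> index 13.
Insert 284: h=14, slot 14 empty -> index 14.
Insert 350: h=10, slot 10 empty -> index 10.
Insert 208: h=15, h2=1, slot 15 occupied -> index 16.
Table: [769, _, _, _, 772, 815, _, _, _, _, 350, _, 310, 309, 284, 735, 208]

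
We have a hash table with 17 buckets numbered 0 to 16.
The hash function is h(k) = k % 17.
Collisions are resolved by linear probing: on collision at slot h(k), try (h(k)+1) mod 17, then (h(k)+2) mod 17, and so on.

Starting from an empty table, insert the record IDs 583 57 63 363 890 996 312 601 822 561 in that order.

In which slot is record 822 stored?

13

Insert 583: h=5, slot 5 empty -> index 5.
Insert 57: h=6, slot 6 empty -> index 6.
Insert 63: h=12, slot 12 empty -> index 12.
Insert 363: h=6, slot 6 occupied -> index 7.
Insert 890: h=6, slots 6,7 occupied -> index 8.
Insert 996: h=10, slot 10 empty -> index 10.
Insert 312: h=6, slots 6,7,8 occupied -> index 9.
Insert 601: h=6, slots 6,7,8,9,10 occupied -> index 11.
Insert 822: h=6, slots 6,7,8,9,10,11,12 occupied -> index 13.
Insert 561: h=0, slot 0 empty -> index 0.
Table: [561, -, -, -, -, 583, 57, 363, 890, 312, 996, 601, 63, 822, -, -, -]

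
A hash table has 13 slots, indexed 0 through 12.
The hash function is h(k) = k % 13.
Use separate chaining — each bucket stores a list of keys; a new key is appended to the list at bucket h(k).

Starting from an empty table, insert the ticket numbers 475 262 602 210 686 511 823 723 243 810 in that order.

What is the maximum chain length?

475 -> bucket 7
262 -> bucket 2
602 -> bucket 4
210 -> bucket 2 (collision)
686 -> bucket 10
511 -> bucket 4 (collision)
823 -> bucket 4 (collision)
723 -> bucket 8
243 -> bucket 9
810 -> bucket 4 (collision)
Final buckets:
0: —
1: —
2: 262 -> 210
3: —
4: 602 -> 511 -> 823 -> 810
5: —
6: —
7: 475
8: 723
9: 243
10: 686
11: —
12: —

4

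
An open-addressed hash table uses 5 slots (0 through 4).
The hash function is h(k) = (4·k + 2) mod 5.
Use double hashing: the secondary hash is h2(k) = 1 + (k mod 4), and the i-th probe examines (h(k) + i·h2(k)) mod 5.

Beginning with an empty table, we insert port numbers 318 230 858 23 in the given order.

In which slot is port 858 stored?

318 hashes to 4; slot 4 is free → place at 4.
230 hashes to 2; slot 2 is free → place at 2.
858 hashes to 4, h2=3; 4,2 taken → place at 0.
23 hashes to 4, h2=4; 4 taken → place at 3.
Table: [858, _, 230, 23, 318]

0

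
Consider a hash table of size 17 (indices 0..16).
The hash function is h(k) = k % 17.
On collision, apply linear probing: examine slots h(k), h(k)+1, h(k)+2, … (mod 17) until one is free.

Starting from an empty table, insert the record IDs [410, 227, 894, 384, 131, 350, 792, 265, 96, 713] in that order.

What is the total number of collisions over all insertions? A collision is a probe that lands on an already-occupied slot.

19

410: h=2 => slot 2
227: h=6 => slot 6
894: h=10 => slot 10
384: h=10, probe 10,11 => slot 11
131: h=12 => slot 12
350: h=10, probe 10,11,12,13 => slot 13
792: h=10, probe 10,11,12,13,14 => slot 14
265: h=10, probe 10,11,12,13,14,15 => slot 15
96: h=11, probe 11,12,13,14,15,16 => slot 16
713: h=16, probe 16,0 => slot 0
Table: [713, _, 410, _, _, _, 227, _, _, _, 894, 384, 131, 350, 792, 265, 96]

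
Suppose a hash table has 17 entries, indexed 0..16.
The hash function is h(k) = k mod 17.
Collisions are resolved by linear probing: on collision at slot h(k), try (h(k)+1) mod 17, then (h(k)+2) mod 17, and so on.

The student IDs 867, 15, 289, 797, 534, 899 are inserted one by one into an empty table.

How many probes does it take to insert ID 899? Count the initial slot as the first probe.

867 hashes to 0; slot 0 is free -> place at 0.
15 hashes to 15; slot 15 is free -> place at 15.
289 hashes to 0; 0 taken -> place at 1.
797 hashes to 15; 15 taken -> place at 16.
534 hashes to 7; slot 7 is free -> place at 7.
899 hashes to 15; 15,16,0,1 taken -> place at 2.
Table: [867, 289, 899, —, —, —, —, 534, —, —, —, —, —, —, —, 15, 797]

5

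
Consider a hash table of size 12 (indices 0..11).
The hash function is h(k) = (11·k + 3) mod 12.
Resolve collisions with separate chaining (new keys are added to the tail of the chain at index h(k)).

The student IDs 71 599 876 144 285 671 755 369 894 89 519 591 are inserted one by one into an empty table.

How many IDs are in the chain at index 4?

4

Insert 71: h=4, bucket 4 empty → new chain.
Insert 599: h=4, bucket 4 nonempty → append to chain.
Insert 876: h=3, bucket 3 empty → new chain.
Insert 144: h=3, bucket 3 nonempty → append to chain.
Insert 285: h=6, bucket 6 empty → new chain.
Insert 671: h=4, bucket 4 nonempty → append to chain.
Insert 755: h=4, bucket 4 nonempty → append to chain.
Insert 369: h=6, bucket 6 nonempty → append to chain.
Insert 894: h=9, bucket 9 empty → new chain.
Insert 89: h=10, bucket 10 empty → new chain.
Insert 519: h=0, bucket 0 empty → new chain.
Insert 591: h=0, bucket 0 nonempty → append to chain.
Final buckets:
0: 519 -> 591
1: ∅
2: ∅
3: 876 -> 144
4: 71 -> 599 -> 671 -> 755
5: ∅
6: 285 -> 369
7: ∅
8: ∅
9: 894
10: 89
11: ∅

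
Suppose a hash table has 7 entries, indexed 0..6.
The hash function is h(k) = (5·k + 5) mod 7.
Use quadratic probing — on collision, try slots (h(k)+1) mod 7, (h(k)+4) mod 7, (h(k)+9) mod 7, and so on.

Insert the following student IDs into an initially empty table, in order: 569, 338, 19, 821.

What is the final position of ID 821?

5

569: h=1 → slot 1
338: h=1, probe 1,2 → slot 2
19: h=2, probe 2,3 → slot 3
821: h=1, probe 1,2,5 → slot 5
Table: [_, 569, 338, 19, _, 821, _]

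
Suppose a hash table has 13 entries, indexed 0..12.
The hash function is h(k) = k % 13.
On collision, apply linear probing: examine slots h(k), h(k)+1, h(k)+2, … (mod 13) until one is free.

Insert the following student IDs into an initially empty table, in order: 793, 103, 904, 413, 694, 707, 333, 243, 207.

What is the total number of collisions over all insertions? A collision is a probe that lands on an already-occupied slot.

3

Insert 793: h=0, slot 0 empty → index 0.
Insert 103: h=12, slot 12 empty → index 12.
Insert 904: h=7, slot 7 empty → index 7.
Insert 413: h=10, slot 10 empty → index 10.
Insert 694: h=5, slot 5 empty → index 5.
Insert 707: h=5, slot 5 occupied → index 6.
Insert 333: h=8, slot 8 empty → index 8.
Insert 243: h=9, slot 9 empty → index 9.
Insert 207: h=12, slots 12,0 occupied → index 1.
Table: [793, 207, ∅, ∅, ∅, 694, 707, 904, 333, 243, 413, ∅, 103]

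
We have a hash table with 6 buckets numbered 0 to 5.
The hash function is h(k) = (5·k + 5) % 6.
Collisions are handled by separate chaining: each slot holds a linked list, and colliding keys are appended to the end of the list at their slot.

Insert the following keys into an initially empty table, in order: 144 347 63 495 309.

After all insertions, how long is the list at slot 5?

1

144 -> bucket 5
347 -> bucket 0
63 -> bucket 2
495 -> bucket 2 (collision)
309 -> bucket 2 (collision)
Final buckets:
0: 347
1: ∅
2: 63 -> 495 -> 309
3: ∅
4: ∅
5: 144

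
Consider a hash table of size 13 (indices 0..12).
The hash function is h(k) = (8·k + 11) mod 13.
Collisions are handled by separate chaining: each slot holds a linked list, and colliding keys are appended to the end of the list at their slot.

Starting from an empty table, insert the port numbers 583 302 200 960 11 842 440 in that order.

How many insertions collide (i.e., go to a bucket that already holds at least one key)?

583 → bucket 8
302 → bucket 9
200 → bucket 12
960 → bucket 8 (collision)
11 → bucket 8 (collision)
842 → bucket 0
440 → bucket 8 (collision)
Final buckets:
0: 842
1: -
2: -
3: -
4: -
5: -
6: -
7: -
8: 583 -> 960 -> 11 -> 440
9: 302
10: -
11: -
12: 200

3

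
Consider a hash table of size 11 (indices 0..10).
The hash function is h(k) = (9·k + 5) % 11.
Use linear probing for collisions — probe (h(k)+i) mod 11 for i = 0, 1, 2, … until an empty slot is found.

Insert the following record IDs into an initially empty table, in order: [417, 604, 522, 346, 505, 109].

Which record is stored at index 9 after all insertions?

346

Insert 417: h=7, slot 7 empty -> index 7.
Insert 604: h=7, slot 7 occupied -> index 8.
Insert 522: h=6, slot 6 empty -> index 6.
Insert 346: h=6, slots 6,7,8 occupied -> index 9.
Insert 505: h=7, slots 7,8,9 occupied -> index 10.
Insert 109: h=7, slots 7,8,9,10 occupied -> index 0.
Table: [109, ∅, ∅, ∅, ∅, ∅, 522, 417, 604, 346, 505]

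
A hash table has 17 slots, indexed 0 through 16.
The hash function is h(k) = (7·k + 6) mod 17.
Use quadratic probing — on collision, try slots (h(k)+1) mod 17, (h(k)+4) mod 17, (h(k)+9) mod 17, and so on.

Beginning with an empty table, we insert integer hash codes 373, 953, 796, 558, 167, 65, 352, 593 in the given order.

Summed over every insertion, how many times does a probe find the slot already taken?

373 hashes to 16; slot 16 is free → place at 16.
953 hashes to 13; slot 13 is free → place at 13.
796 hashes to 2; slot 2 is free → place at 2.
558 hashes to 2; 2 taken → place at 3.
167 hashes to 2; 2,3 taken → place at 6.
65 hashes to 2; 2,3,6 taken → place at 11.
352 hashes to 5; slot 5 is free → place at 5.
593 hashes to 9; slot 9 is free → place at 9.
Table: [_, _, 796, 558, _, 352, 167, _, _, 593, _, 65, _, 953, _, _, 373]

6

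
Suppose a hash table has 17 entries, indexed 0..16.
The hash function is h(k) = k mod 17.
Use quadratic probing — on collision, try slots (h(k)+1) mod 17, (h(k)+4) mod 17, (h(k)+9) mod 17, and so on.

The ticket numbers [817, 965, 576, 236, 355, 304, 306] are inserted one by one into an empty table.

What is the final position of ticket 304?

7

817 hashes to 1; slot 1 is free -> place at 1.
965 hashes to 13; slot 13 is free -> place at 13.
576 hashes to 15; slot 15 is free -> place at 15.
236 hashes to 15; 15 taken -> place at 16.
355 hashes to 15; 15,16 taken -> place at 2.
304 hashes to 15; 15,16,2 taken -> place at 7.
306 hashes to 0; slot 0 is free -> place at 0.
Table: [306, 817, 355, ., ., ., ., 304, ., ., ., ., ., 965, ., 576, 236]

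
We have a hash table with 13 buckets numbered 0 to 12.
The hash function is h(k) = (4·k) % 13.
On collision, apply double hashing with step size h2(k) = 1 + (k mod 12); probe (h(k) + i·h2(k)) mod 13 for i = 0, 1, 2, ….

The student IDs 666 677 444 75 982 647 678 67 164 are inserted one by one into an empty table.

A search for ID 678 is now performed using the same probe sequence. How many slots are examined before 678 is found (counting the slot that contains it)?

666 hashes to 12; slot 12 is free => place at 12.
677 hashes to 4; slot 4 is free => place at 4.
444 hashes to 8; slot 8 is free => place at 8.
75 hashes to 1; slot 1 is free => place at 1.
982 hashes to 2; slot 2 is free => place at 2.
647 hashes to 1, h2=12; 1 taken => place at 0.
678 hashes to 8, h2=7; 8,2 taken => place at 9.
67 hashes to 8, h2=8; 8 taken => place at 3.
164 hashes to 6; slot 6 is free => place at 6.
Table: [647, 75, 982, 67, 677, _, 164, _, 444, 678, _, _, 666]
Lookup 678: h=8, h2=7, probe 8,2,9 → found at 9.

3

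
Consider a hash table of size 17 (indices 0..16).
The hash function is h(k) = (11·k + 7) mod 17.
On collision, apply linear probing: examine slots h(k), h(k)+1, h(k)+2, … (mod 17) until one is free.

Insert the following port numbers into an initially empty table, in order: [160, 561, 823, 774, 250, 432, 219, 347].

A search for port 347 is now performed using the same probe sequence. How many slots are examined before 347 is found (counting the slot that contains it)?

160 hashes to 16; slot 16 is free -> place at 16.
561 hashes to 7; slot 7 is free -> place at 7.
823 hashes to 16; 16 taken -> place at 0.
774 hashes to 4; slot 4 is free -> place at 4.
250 hashes to 3; slot 3 is free -> place at 3.
432 hashes to 16; 16,0 taken -> place at 1.
219 hashes to 2; slot 2 is free -> place at 2.
347 hashes to 16; 16,0,1,2,3,4 taken -> place at 5.
Table: [823, 432, 219, 250, 774, 347, ∅, 561, ∅, ∅, ∅, ∅, ∅, ∅, ∅, ∅, 160]
Lookup 347: h=16, probe 16,0,1,2,3,4,5 → found at 5.

7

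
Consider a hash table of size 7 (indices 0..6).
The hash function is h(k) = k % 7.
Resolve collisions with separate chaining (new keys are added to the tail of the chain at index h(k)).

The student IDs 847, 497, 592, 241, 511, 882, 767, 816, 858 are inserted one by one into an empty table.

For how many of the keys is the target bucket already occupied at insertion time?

6

Insert 847: h=0, bucket 0 empty → new chain.
Insert 497: h=0, bucket 0 nonempty → append to chain.
Insert 592: h=4, bucket 4 empty → new chain.
Insert 241: h=3, bucket 3 empty → new chain.
Insert 511: h=0, bucket 0 nonempty → append to chain.
Insert 882: h=0, bucket 0 nonempty → append to chain.
Insert 767: h=4, bucket 4 nonempty → append to chain.
Insert 816: h=4, bucket 4 nonempty → append to chain.
Insert 858: h=4, bucket 4 nonempty → append to chain.
Final buckets:
0: 847 -> 497 -> 511 -> 882
1: .
2: .
3: 241
4: 592 -> 767 -> 816 -> 858
5: .
6: .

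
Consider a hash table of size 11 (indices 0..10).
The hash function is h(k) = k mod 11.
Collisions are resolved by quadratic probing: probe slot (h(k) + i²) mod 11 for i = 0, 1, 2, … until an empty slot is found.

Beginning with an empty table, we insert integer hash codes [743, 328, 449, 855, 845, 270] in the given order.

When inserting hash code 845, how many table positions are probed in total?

3

743: h=6 -> slot 6
328: h=9 -> slot 9
449: h=9, probe 9,10 -> slot 10
855: h=8 -> slot 8
845: h=9, probe 9,10,2 -> slot 2
270: h=6, probe 6,7 -> slot 7
Table: [∅, ∅, 845, ∅, ∅, ∅, 743, 270, 855, 328, 449]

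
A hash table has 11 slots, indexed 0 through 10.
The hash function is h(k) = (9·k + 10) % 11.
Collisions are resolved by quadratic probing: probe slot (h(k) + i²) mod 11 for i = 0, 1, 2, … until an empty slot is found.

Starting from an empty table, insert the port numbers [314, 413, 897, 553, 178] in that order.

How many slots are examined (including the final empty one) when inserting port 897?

3

314: h=9 -> slot 9
413: h=9, probe 9,10 -> slot 10
897: h=9, probe 9,10,2 -> slot 2
553: h=4 -> slot 4
178: h=6 -> slot 6
Table: [—, —, 897, —, 553, —, 178, —, —, 314, 413]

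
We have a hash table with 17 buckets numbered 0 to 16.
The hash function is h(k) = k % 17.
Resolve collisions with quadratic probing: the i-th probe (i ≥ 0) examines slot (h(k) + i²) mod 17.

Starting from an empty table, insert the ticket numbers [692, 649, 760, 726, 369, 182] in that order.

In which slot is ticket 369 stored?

692 hashes to 12; slot 12 is free -> place at 12.
649 hashes to 3; slot 3 is free -> place at 3.
760 hashes to 12; 12 taken -> place at 13.
726 hashes to 12; 12,13 taken -> place at 16.
369 hashes to 12; 12,13,16 taken -> place at 4.
182 hashes to 12; 12,13,16,4 taken -> place at 11.
Table: [∅, ∅, ∅, 649, 369, ∅, ∅, ∅, ∅, ∅, ∅, 182, 692, 760, ∅, ∅, 726]

4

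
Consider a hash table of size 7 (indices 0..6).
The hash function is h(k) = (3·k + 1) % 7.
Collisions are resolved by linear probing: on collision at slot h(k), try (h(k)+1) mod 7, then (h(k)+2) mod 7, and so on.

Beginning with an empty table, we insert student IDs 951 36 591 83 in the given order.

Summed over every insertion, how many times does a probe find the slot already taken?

1

951: h=5 → slot 5
36: h=4 → slot 4
591: h=3 → slot 3
83: h=5, probe 5,6 → slot 6
Table: [_, _, _, 591, 36, 951, 83]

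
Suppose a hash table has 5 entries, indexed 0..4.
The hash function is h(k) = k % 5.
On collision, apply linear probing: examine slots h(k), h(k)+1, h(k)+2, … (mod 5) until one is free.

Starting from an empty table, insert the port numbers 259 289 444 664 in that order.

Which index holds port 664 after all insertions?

2

Insert 259: h=4, slot 4 empty => index 4.
Insert 289: h=4, slot 4 occupied => index 0.
Insert 444: h=4, slots 4,0 occupied => index 1.
Insert 664: h=4, slots 4,0,1 occupied => index 2.
Table: [289, 444, 664, _, 259]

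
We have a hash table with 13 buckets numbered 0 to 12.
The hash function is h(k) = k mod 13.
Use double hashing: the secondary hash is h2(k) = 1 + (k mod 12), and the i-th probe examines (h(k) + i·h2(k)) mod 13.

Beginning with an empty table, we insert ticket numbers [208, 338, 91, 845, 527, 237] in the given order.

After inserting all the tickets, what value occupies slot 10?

Insert 208: h=0, slot 0 empty → index 0.
Insert 338: h=0, h2=3, slot 0 occupied → index 3.
Insert 91: h=0, h2=8, slot 0 occupied → index 8.
Insert 845: h=0, h2=6, slot 0 occupied → index 6.
Insert 527: h=7, slot 7 empty → index 7.
Insert 237: h=3, h2=10, slots 3,0 occupied → index 10.
Table: [208, ∅, ∅, 338, ∅, ∅, 845, 527, 91, ∅, 237, ∅, ∅]

237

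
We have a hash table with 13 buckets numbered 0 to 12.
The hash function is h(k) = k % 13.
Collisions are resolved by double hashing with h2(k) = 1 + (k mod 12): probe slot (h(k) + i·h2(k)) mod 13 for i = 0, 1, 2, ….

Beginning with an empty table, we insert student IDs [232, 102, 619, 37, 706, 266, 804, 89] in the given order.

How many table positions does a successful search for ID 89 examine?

3

Insert 232: h=11, slot 11 empty → index 11.
Insert 102: h=11, h2=7, slot 11 occupied → index 5.
Insert 619: h=8, slot 8 empty → index 8.
Insert 37: h=11, h2=2, slot 11 occupied → index 0.
Insert 706: h=4, slot 4 empty → index 4.
Insert 266: h=6, slot 6 empty → index 6.
Insert 804: h=11, h2=1, slot 11 occupied → index 12.
Insert 89: h=11, h2=6, slots 11,4 occupied → index 10.
Table: [37, ∅, ∅, ∅, 706, 102, 266, ∅, 619, ∅, 89, 232, 804]
Lookup 89: h=11, h2=6, probe 11,4,10 → found at 10.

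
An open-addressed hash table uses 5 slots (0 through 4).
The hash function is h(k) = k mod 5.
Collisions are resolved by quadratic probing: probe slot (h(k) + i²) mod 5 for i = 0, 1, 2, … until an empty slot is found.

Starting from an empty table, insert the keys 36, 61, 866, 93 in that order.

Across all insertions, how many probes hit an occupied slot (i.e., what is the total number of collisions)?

36: h=1 => slot 1
61: h=1, probe 1,2 => slot 2
866: h=1, probe 1,2,0 => slot 0
93: h=3 => slot 3
Table: [866, 36, 61, 93, .]

3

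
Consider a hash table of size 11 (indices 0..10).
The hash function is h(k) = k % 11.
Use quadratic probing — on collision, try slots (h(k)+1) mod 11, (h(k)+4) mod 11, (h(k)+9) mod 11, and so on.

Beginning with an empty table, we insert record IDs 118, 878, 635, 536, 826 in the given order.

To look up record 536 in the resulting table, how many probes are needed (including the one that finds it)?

118: h=8 -> slot 8
878: h=9 -> slot 9
635: h=8, probe 8,9,1 -> slot 1
536: h=8, probe 8,9,1,6 -> slot 6
826: h=1, probe 1,2 -> slot 2
Table: [., 635, 826, ., ., ., 536, ., 118, 878, .]
Lookup 536: h=8, probe 8,9,1,6 → found at 6.

4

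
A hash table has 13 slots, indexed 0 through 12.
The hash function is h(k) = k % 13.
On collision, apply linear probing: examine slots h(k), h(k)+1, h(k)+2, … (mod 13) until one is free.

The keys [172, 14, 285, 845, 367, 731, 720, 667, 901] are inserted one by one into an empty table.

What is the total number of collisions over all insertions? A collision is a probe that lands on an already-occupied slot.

172 hashes to 3; slot 3 is free -> place at 3.
14 hashes to 1; slot 1 is free -> place at 1.
285 hashes to 12; slot 12 is free -> place at 12.
845 hashes to 0; slot 0 is free -> place at 0.
367 hashes to 3; 3 taken -> place at 4.
731 hashes to 3; 3,4 taken -> place at 5.
720 hashes to 5; 5 taken -> place at 6.
667 hashes to 4; 4,5,6 taken -> place at 7.
901 hashes to 4; 4,5,6,7 taken -> place at 8.
Table: [845, 14, ., 172, 367, 731, 720, 667, 901, ., ., ., 285]

11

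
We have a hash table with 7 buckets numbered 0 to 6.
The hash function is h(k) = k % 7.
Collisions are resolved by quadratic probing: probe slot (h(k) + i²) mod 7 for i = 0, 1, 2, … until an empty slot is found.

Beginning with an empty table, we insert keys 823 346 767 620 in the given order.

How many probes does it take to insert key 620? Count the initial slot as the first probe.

823: h=4 -> slot 4
346: h=3 -> slot 3
767: h=4, probe 4,5 -> slot 5
620: h=4, probe 4,5,1 -> slot 1
Table: [., 620, ., 346, 823, 767, .]

3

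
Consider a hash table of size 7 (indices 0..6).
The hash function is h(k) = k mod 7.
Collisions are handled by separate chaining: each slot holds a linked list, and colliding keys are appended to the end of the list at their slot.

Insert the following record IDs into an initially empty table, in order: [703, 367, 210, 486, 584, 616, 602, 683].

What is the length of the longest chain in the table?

Insert 703: h=3, bucket 3 empty -> new chain.
Insert 367: h=3, bucket 3 nonempty -> append to chain.
Insert 210: h=0, bucket 0 empty -> new chain.
Insert 486: h=3, bucket 3 nonempty -> append to chain.
Insert 584: h=3, bucket 3 nonempty -> append to chain.
Insert 616: h=0, bucket 0 nonempty -> append to chain.
Insert 602: h=0, bucket 0 nonempty -> append to chain.
Insert 683: h=4, bucket 4 empty -> new chain.
Final buckets:
0: 210 -> 616 -> 602
1: -
2: -
3: 703 -> 367 -> 486 -> 584
4: 683
5: -
6: -

4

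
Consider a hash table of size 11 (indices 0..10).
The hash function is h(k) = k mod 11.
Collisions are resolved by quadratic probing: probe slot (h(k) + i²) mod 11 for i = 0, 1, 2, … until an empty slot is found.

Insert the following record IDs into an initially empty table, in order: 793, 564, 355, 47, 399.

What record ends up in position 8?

399

Insert 793: h=1, slot 1 empty -> index 1.
Insert 564: h=3, slot 3 empty -> index 3.
Insert 355: h=3, slot 3 occupied -> index 4.
Insert 47: h=3, slots 3,4 occupied -> index 7.
Insert 399: h=3, slots 3,4,7,1 occupied -> index 8.
Table: [-, 793, -, 564, 355, -, -, 47, 399, -, -]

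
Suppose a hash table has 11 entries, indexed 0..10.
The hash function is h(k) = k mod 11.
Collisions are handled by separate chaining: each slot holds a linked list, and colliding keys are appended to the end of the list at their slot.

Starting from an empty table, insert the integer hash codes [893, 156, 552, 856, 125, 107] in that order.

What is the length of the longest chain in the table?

3

Insert 893: h=2, bucket 2 empty → new chain.
Insert 156: h=2, bucket 2 nonempty → append to chain.
Insert 552: h=2, bucket 2 nonempty → append to chain.
Insert 856: h=9, bucket 9 empty → new chain.
Insert 125: h=4, bucket 4 empty → new chain.
Insert 107: h=8, bucket 8 empty → new chain.
Final buckets:
0: —
1: —
2: 893 -> 156 -> 552
3: —
4: 125
5: —
6: —
7: —
8: 107
9: 856
10: —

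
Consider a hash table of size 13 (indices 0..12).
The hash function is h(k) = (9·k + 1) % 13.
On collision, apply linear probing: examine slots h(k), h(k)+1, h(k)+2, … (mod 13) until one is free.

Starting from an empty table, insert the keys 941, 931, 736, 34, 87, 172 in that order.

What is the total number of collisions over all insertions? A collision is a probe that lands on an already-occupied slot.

941: h=7 => slot 7
931: h=8 => slot 8
736: h=8, probe 8,9 => slot 9
34: h=8, probe 8,9,10 => slot 10
87: h=4 => slot 4
172: h=2 => slot 2
Table: [∅, ∅, 172, ∅, 87, ∅, ∅, 941, 931, 736, 34, ∅, ∅]

3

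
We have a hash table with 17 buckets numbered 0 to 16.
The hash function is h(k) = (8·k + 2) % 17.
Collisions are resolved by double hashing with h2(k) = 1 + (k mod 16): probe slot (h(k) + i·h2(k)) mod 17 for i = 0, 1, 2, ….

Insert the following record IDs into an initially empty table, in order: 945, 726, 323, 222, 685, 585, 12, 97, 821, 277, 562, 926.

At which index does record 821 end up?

3

945 hashes to 14; slot 14 is free => place at 14.
726 hashes to 13; slot 13 is free => place at 13.
323 hashes to 2; slot 2 is free => place at 2.
222 hashes to 10; slot 10 is free => place at 10.
685 hashes to 8; slot 8 is free => place at 8.
585 hashes to 7; slot 7 is free => place at 7.
12 hashes to 13, h2=13; 13 taken => place at 9.
97 hashes to 13, h2=2; 13 taken => place at 15.
821 hashes to 8, h2=6; 8,14 taken => place at 3.
277 hashes to 8, h2=6; 8,14,3,9,15 taken => place at 4.
562 hashes to 10, h2=3; 10,13 taken => place at 16.
926 hashes to 15, h2=15; 15,13 taken => place at 11.
Table: [., ., 323, 821, 277, ., ., 585, 685, 12, 222, 926, ., 726, 945, 97, 562]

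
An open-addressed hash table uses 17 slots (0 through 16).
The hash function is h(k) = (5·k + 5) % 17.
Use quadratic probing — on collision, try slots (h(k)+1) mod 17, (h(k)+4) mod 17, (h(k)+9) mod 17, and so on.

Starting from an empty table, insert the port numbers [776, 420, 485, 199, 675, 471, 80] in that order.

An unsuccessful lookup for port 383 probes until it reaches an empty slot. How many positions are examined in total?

2

776: h=9 → slot 9
420: h=14 → slot 14
485: h=16 → slot 16
199: h=14, probe 14,15 → slot 15
675: h=14, probe 14,15,1 → slot 1
471: h=14, probe 14,15,1,6 → slot 6
80: h=14, probe 14,15,1,6,13 → slot 13
Table: [∅, 675, ∅, ∅, ∅, ∅, 471, ∅, ∅, 776, ∅, ∅, ∅, 80, 420, 199, 485]
Lookup 383: h=16, probe 16,0 → slot 0 empty, not found.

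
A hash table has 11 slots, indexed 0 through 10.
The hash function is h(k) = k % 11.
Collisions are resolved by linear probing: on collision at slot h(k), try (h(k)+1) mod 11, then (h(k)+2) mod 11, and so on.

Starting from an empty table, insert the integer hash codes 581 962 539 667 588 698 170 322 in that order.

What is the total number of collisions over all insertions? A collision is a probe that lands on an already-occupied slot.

581 hashes to 9; slot 9 is free → place at 9.
962 hashes to 5; slot 5 is free → place at 5.
539 hashes to 0; slot 0 is free → place at 0.
667 hashes to 7; slot 7 is free → place at 7.
588 hashes to 5; 5 taken → place at 6.
698 hashes to 5; 5,6,7 taken → place at 8.
170 hashes to 5; 5,6,7,8,9 taken → place at 10.
322 hashes to 3; slot 3 is free → place at 3.
Table: [539, _, _, 322, _, 962, 588, 667, 698, 581, 170]

9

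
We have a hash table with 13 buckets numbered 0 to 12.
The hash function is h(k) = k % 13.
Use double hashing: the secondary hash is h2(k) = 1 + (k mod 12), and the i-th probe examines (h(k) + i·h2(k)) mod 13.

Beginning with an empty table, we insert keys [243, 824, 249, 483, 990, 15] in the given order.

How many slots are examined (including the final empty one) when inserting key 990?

3

243: h=9 -> slot 9
824: h=5 -> slot 5
249: h=2 -> slot 2
483: h=2, h2=4, probe 2,6 -> slot 6
990: h=2, h2=7, probe 2,9,3 -> slot 3
15: h=2, h2=4, probe 2,6,10 -> slot 10
Table: [—, —, 249, 990, —, 824, 483, —, —, 243, 15, —, —]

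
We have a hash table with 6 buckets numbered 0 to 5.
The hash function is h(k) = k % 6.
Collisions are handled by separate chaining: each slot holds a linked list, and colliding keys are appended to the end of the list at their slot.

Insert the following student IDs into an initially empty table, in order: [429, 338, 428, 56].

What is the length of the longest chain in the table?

3

Insert 429: h=3, bucket 3 empty → new chain.
Insert 338: h=2, bucket 2 empty → new chain.
Insert 428: h=2, bucket 2 nonempty → append to chain.
Insert 56: h=2, bucket 2 nonempty → append to chain.
Final buckets:
0: _
1: _
2: 338 -> 428 -> 56
3: 429
4: _
5: _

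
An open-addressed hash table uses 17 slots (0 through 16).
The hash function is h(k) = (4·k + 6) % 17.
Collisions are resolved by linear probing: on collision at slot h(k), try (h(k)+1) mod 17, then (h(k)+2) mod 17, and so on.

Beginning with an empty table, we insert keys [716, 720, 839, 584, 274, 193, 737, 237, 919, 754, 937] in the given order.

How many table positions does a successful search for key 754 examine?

9

Insert 716: h=14, slot 14 empty → index 14.
Insert 720: h=13, slot 13 empty → index 13.
Insert 839: h=13, slots 13,14 occupied → index 15.
Insert 584: h=13, slots 13,14,15 occupied → index 16.
Insert 274: h=14, slots 14,15,16 occupied → index 0.
Insert 193: h=13, slots 13,14,15,16,0 occupied → index 1.
Insert 737: h=13, slots 13,14,15,16,0,1 occupied → index 2.
Insert 237: h=2, slot 2 occupied → index 3.
Insert 919: h=10, slot 10 empty → index 10.
Insert 754: h=13, slots 13,14,15,16,0,1,2,3 occupied → index 4.
Insert 937: h=14, slots 14,15,16,0,1,2,3,4 occupied → index 5.
Table: [274, 193, 737, 237, 754, 937, ∅, ∅, ∅, ∅, 919, ∅, ∅, 720, 716, 839, 584]
Lookup 754: h=13, probe 13,14,15,16,0,1,2,3,4 → found at 4.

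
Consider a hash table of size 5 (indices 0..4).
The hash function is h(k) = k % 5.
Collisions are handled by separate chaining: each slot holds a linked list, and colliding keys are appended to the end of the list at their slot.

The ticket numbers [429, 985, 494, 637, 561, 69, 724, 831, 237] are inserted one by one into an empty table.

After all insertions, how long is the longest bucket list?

4

Insert 429: h=4, bucket 4 empty → new chain.
Insert 985: h=0, bucket 0 empty → new chain.
Insert 494: h=4, bucket 4 nonempty → append to chain.
Insert 637: h=2, bucket 2 empty → new chain.
Insert 561: h=1, bucket 1 empty → new chain.
Insert 69: h=4, bucket 4 nonempty → append to chain.
Insert 724: h=4, bucket 4 nonempty → append to chain.
Insert 831: h=1, bucket 1 nonempty → append to chain.
Insert 237: h=2, bucket 2 nonempty → append to chain.
Final buckets:
0: 985
1: 561 -> 831
2: 637 -> 237
3: .
4: 429 -> 494 -> 69 -> 724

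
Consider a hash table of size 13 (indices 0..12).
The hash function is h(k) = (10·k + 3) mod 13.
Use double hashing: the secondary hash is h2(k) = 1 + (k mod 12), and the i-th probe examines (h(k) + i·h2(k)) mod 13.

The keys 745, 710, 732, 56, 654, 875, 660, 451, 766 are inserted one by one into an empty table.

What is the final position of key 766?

745: h=4 -> slot 4
710: h=5 -> slot 5
732: h=4, h2=1, probe 4,5,6 -> slot 6
56: h=4, h2=9, probe 4,0 -> slot 0
654: h=4, h2=7, probe 4,11 -> slot 11
875: h=4, h2=12, probe 4,3 -> slot 3
660: h=12 -> slot 12
451: h=2 -> slot 2
766: h=6, h2=11, probe 6,4,2,0,11,9 -> slot 9
Table: [56, —, 451, 875, 745, 710, 732, —, —, 766, —, 654, 660]

9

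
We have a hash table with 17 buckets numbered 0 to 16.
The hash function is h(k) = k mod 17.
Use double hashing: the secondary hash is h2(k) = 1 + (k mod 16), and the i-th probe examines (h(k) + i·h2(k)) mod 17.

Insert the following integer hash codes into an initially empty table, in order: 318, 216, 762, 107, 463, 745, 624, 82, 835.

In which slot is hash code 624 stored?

318: h=12 -> slot 12
216: h=12, h2=9, probe 12,4 -> slot 4
762: h=14 -> slot 14
107: h=5 -> slot 5
463: h=4, h2=16, probe 4,3 -> slot 3
745: h=14, h2=10, probe 14,7 -> slot 7
624: h=12, h2=1, probe 12,13 -> slot 13
82: h=14, h2=3, probe 14,0 -> slot 0
835: h=2 -> slot 2
Table: [82, —, 835, 463, 216, 107, —, 745, —, —, —, —, 318, 624, 762, —, —]

13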